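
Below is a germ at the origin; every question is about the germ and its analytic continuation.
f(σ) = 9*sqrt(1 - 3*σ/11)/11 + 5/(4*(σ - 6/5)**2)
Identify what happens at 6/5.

The denominator factor σ - 6/5 vanishes at 6/5 and appears to the power 2; the numerator there equals 5/4, nonzero, and no other factor vanishes.
The branch terms are analytic at this point.
Hence a pole whose order is the multiplicity, 2.

The point is a pole of order 2.


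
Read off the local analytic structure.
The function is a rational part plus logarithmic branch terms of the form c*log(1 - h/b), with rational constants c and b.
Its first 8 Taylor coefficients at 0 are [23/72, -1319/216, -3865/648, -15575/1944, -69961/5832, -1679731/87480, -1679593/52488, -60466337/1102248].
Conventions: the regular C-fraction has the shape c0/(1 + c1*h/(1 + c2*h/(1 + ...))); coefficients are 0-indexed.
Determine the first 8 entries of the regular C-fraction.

Taylor coefficients (read off): a_0 = 23/72, a_1 = -1319/216, a_2 = -3865/648, a_3 = -15575/1944, a_4 = -69961/5832, a_5 = -1679731/87480, a_6 = -1679593/52488, a_7 = -60466337/1102248.
c0 = a_0 = 23/72. Peel one level at a time: if S = 1 + c*h/S' with S'(0) = 1, then c is the h-coefficient of S and S' = c*h/(S - 1).
S_1 = c0/f = 1 + (1319/69)*h + (203184/529)*h^2 + ...; c1 = 1319/69.
S_2 = c1*h/(S_1 - 1) = 1 + (-609552/30337)*h + (-622800/1739761)*h^2 + ...; c2 = -609552/30337.
S_3 = c2*h/(S_2 - 1) = 1 + (-99475/5583327)*h + (-291548/17918289)*h^2 + ...; c3 = -99475/5583327.
S_4 = c3*h/(S_3 - 1) = 1 + (-16719644/18307725)*h + (-18818173/56116875)*h^2 + ...; c4 = -16719644/18307725.
S_5 = c4*h/(S_4 - 1) = 1 + (-20130737/54823700)*h + (-632468051/4017024400)*h^2 + ...; c5 = -20130737/54823700.
S_6 = c5*h/(S_5 - 1) = 1 + (-77545693/180848492)*h + (-9005770348/21372465345)*h^2 + ...; c6 = -77545693/180848492.
S_7 = c6*h/(S_6 - 1) = 1 + (-659867889776/671480706435)*h + ...; c7 = -659867889776/671480706435.

The regular C-fraction coefficients are [23/72, 1319/69, -609552/30337, -99475/5583327, -16719644/18307725, -20130737/54823700, -77545693/180848492, -659867889776/671480706435].


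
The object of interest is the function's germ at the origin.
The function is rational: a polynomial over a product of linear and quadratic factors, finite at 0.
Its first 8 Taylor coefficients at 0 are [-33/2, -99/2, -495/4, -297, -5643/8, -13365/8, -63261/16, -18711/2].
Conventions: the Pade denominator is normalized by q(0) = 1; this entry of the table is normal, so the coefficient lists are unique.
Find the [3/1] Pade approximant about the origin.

The Pade approximant has numerator coefficients [-33/2, -165/16, -99/16, -99/32]; denominator coefficients [1, -19/8].

Taylor coefficients needed (read off): a_0 = -33/2, a_1 = -99/2, a_2 = -495/4, a_3 = -297, a_4 = -5643/8.
Write the denominator as Q(α) = 1 + q1*α. Requiring Q*f - P = O(α^5) with deg P <= 3 kills the coefficients of α^4..α^4 in Q*f:
  α^4: a_4 + q1*a_3 = 0, i.e. -5643/8 + (-297)*q1 = 0.
Solving this linear system: q1 = -19/8.
The numerator is Q*f truncated at degree 3: P0 = a_0 = -33/2; P1 = a_1 + q1*a_0 = -165/16; P2 = a_2 + q1*a_1 = -99/16; P3 = a_3 + q1*a_2 = -99/32.


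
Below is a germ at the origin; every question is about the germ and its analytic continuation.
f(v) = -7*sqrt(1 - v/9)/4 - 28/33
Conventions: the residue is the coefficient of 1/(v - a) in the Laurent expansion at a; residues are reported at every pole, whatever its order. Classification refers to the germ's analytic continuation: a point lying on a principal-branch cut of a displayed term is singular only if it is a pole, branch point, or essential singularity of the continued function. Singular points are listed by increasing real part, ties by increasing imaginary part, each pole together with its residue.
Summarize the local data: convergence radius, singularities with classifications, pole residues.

Branch term (-7/4)*sqrt(1 - v/(9)): its argument vanishes at v = 9, a square-root branch point, modulus 9.
The radius of convergence is the smallest modulus among the singular points: 9.

Radius of convergence at 0: 9.
At 9: an algebraic (square-root) branch point.


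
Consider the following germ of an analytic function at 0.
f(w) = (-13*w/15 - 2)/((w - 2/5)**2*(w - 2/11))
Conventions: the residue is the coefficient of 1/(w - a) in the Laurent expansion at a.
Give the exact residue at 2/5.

At the order-2 pole 2/5 set g(w) = (w - (2/5))^2*f(w) = (-13*w/15 - 2)/(w - 2/11).
Order-2 pole: residue = g'(a); g'(2/5) = 4895/108, so the residue is 4895/108.

The residue is 4895/108.


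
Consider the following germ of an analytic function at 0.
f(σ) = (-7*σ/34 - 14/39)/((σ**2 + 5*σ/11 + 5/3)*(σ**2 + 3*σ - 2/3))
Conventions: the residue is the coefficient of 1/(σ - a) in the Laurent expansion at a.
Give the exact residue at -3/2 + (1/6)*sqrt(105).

The residue is -13695/372164 - (2123/766220)*sqrt(105).

The factor σ**2 + 3*σ - 2/3 splits as (σ - a)(σ - a') with a = -3/2 + (1/6)*sqrt(105), a' = -3/2 - (1/6)*sqrt(105). At the order-1 pole a set g(σ) = (σ - a)*f(σ) = [(-7*σ/34 - 14/39)/(σ**2 + 5*σ/11 + 5/3)] / (σ - a').
Simple pole: residue = g(a) at a = -3/2 + (1/6)*sqrt(105), which is -13695/372164 - (2123/766220)*sqrt(105).


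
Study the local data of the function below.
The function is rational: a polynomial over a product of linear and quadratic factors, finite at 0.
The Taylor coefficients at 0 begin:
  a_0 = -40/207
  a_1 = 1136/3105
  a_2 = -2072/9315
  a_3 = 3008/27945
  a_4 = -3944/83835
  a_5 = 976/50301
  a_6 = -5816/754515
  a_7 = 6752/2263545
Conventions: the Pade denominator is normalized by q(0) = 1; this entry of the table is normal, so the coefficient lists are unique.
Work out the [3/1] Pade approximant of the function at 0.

The Pade approximant has numerator coefficients [-40/207, 1521/5405, -338/5405, 169/16215]; denominator coefficients [1, 493/1128].

Taylor coefficients needed (read off): a_0 = -40/207, a_1 = 1136/3105, a_2 = -2072/9315, a_3 = 3008/27945, a_4 = -3944/83835.
Write the denominator as Q(ξ) = 1 + q1*ξ. Requiring Q*f - P = O(ξ^5) with deg P <= 3 kills the coefficients of ξ^4..ξ^4 in Q*f:
  ξ^4: a_4 + q1*a_3 = 0, i.e. -3944/83835 + (3008/27945)*q1 = 0.
Solving this linear system: q1 = 493/1128.
The numerator is Q*f truncated at degree 3: P0 = a_0 = -40/207; P1 = a_1 + q1*a_0 = 1521/5405; P2 = a_2 + q1*a_1 = -338/5405; P3 = a_3 + q1*a_2 = 169/16215.


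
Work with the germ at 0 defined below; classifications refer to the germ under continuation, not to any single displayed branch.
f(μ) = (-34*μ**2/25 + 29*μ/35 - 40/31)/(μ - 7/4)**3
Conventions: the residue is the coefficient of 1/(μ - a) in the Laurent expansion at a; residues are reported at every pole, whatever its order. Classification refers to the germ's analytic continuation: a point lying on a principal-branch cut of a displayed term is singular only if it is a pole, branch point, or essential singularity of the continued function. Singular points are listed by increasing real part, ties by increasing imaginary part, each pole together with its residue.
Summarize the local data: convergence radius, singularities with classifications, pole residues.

Radius of convergence at 0: 7/4.
At 7/4: a pole of order 3; residue -34/25.

Denominator factor (μ - 7/4)^3: pole of order 3 at 7/4, modulus 7/4.
The radius of convergence is the smallest modulus among the singular points: 7/4.
At the order-3 pole 7/4 set g(μ) = (μ - (7/4))^3*f(μ) = -34*μ**2/25 + 29*μ/35 - 40/31.
Order-3 pole: residue = g''(a)/2; g''(7/4) = -68/25, so the residue is -34/25.


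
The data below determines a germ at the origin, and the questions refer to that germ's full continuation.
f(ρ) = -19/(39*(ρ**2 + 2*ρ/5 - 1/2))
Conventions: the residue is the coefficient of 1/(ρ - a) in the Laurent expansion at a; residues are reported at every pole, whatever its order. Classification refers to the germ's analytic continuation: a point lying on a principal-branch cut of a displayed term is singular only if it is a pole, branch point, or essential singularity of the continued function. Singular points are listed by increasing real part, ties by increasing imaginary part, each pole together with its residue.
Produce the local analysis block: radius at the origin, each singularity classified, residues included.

Denominator factor (ρ**2 + 2*ρ/5 - 1/2): discriminant 54/25, real irrational roots -1/5 + (3/10)*sqrt(6) and -1/5 - (3/10)*sqrt(6); poles of order 1, moduli -1/5 + (3/10)*sqrt(6) and 1/5 + (3/10)*sqrt(6).
The radius of convergence is the smallest modulus among the singular points: -1/5 + (3/10)*sqrt(6).
The factor ρ**2 + 2*ρ/5 - 1/2 splits as (ρ - a)(ρ - a') with a = -1/5 - (3/10)*sqrt(6), a' = -1/5 + (3/10)*sqrt(6). At the order-1 pole a set g(ρ) = (ρ - a)*f(ρ) = [-19/39] / (ρ - a').
Simple pole: residue = g(a) at a = -1/5 - (3/10)*sqrt(6), which is (95/702)*sqrt(6).
The factor ρ**2 + 2*ρ/5 - 1/2 splits as (ρ - a)(ρ - a') with a = -1/5 + (3/10)*sqrt(6), a' = -1/5 - (3/10)*sqrt(6). At the order-1 pole a set g(ρ) = (ρ - a)*f(ρ) = [-19/39] / (ρ - a').
Simple pole: residue = g(a) at a = -1/5 + (3/10)*sqrt(6), which is -(95/702)*sqrt(6).
List the singular points by increasing real part (a conjugate pair: the negative imaginary part first).

Radius of convergence at 0: -1/5 + (3/10)*sqrt(6).
At -1/5 - (3/10)*sqrt(6): a pole of order 1; residue (95/702)*sqrt(6).
At -1/5 + (3/10)*sqrt(6): a pole of order 1; residue -(95/702)*sqrt(6).


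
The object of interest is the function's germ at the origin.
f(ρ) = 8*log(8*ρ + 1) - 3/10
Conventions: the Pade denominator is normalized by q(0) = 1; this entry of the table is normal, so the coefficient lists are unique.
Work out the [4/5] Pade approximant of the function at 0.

The Pade approximant has numerator coefficients [-3/10, 174608/2973, 7465504/8919, 212754944/62433, 710345728/187299]; denominator coefficients [1, 156640/8919, 306880/2973, 4705280/20811, 8181760/62433, -262144/20811].

Taylor coefficients needed (expand at 0): a_0 = -3/10, a_1 = 64, a_2 = -256, a_3 = 4096/3, a_4 = -8192, a_5 = 262144/5, a_6 = -1048576/3, a_7 = 16777216/7, a_8 = -16777216, a_9 = 1073741824/9.
Write the denominator as Q(ρ) = 1 + q1*ρ + q2*ρ^2 + q3*ρ^3 + q4*ρ^4 + q5*ρ^5. Requiring Q*f - P = O(ρ^10) with deg P <= 4 kills the coefficients of ρ^5..ρ^9 in Q*f:
  ρ^5: a_5 + q1*a_4 + q2*a_3 + q3*a_2 + q4*a_1 + q5*a_0 = 0, i.e. 262144/5 + (-8192)*q1 + (4096/3)*q2 + (-256)*q3 + (64)*q4 + (-3/10)*q5 = 0.
  ρ^6: a_6 + q1*a_5 + q2*a_4 + q3*a_3 + q4*a_2 + q5*a_1 = 0, i.e. -1048576/3 + (262144/5)*q1 + (-8192)*q2 + (4096/3)*q3 + (-256)*q4 + (64)*q5 = 0.
  ρ^7: a_7 + q1*a_6 + q2*a_5 + q3*a_4 + q4*a_3 + q5*a_2 = 0, i.e. 16777216/7 + (-1048576/3)*q1 + (262144/5)*q2 + (-8192)*q3 + (4096/3)*q4 + (-256)*q5 = 0.
  ρ^8: a_8 + q1*a_7 + q2*a_6 + q3*a_5 + q4*a_4 + q5*a_3 = 0, i.e. -16777216 + (16777216/7)*q1 + (-1048576/3)*q2 + (262144/5)*q3 + (-8192)*q4 + (4096/3)*q5 = 0.
  ρ^9: a_9 + q1*a_8 + q2*a_7 + q3*a_6 + q4*a_5 + q5*a_4 = 0, i.e. 1073741824/9 + (-16777216)*q1 + (16777216/7)*q2 + (-1048576/3)*q3 + (262144/5)*q4 + (-8192)*q5 = 0.
Solving this linear system: q1 = 156640/8919, q2 = 306880/2973, q3 = 4705280/20811, q4 = 8181760/62433, q5 = -262144/20811.
The numerator is Q*f truncated at degree 4: P0 = a_0 = -3/10; P1 = a_1 + q1*a_0 = 174608/2973; P2 = a_2 + q1*a_1 + q2*a_0 = 7465504/8919; P3 = a_3 + q1*a_2 + q2*a_1 + q3*a_0 = 212754944/62433; P4 = a_4 + q1*a_3 + q2*a_2 + q3*a_1 + q4*a_0 = 710345728/187299.


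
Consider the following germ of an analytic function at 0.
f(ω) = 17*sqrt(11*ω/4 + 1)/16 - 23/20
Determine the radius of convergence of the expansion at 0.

The radius of convergence is 4/11.

Branch term (17/16)*sqrt(1 - ω/(-4/11)): its argument vanishes at ω = -4/11, a square-root branch point, modulus 4/11.
The radius of convergence is the smallest modulus among the singular points: 4/11.


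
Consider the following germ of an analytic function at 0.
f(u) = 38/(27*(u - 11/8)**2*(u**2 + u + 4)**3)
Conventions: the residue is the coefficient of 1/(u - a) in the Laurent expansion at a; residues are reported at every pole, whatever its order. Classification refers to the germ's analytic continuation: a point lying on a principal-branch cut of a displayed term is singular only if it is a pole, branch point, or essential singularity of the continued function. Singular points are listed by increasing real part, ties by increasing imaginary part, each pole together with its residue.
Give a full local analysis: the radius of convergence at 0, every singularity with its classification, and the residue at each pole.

Radius of convergence at 0: 11/8.
At (-1/2) - ((1/2)*sqrt(15))*i: a pole of order 3; residue (79691776/28051950375) + ((56903936/84155851125)*sqrt(15))*i.
At (-1/2) + ((1/2)*sqrt(15))*i: a pole of order 3; residue (79691776/28051950375) - ((56903936/84155851125)*sqrt(15))*i.
At 11/8: a pole of order 2; residue -159383552/28051950375.

Denominator factor (u - 11/8)^2: pole of order 2 at 11/8, modulus 11/8.
Denominator factor (u**2 + u + 4)^3: discriminant -15, complex-conjugate roots (-1/2) + ((1/2)*sqrt(15))*i and (-1/2) - ((1/2)*sqrt(15))*i; poles of order 3, moduli 2 and 2.
The radius of convergence is the smallest modulus among the singular points: 11/8.
The factor u**2 + u + 4 splits as (u - a)(u - a') with a = (-1/2) - ((1/2)*sqrt(15))*i, a' = (-1/2) + ((1/2)*sqrt(15))*i. At the order-3 pole a set g(u) = (u - a)^3*f(u) = [38/(27*(u - 11/8)**2)] / (u - a')^3.
Order-3 pole: residue = g''(a)/2; g''((-1/2) - ((1/2)*sqrt(15))*i) = (159383552/28051950375) + ((113807872/84155851125)*sqrt(15))*i, so the residue is (79691776/28051950375) + ((56903936/84155851125)*sqrt(15))*i.
The factor u**2 + u + 4 splits as (u - a)(u - a') with a = (-1/2) + ((1/2)*sqrt(15))*i, a' = (-1/2) - ((1/2)*sqrt(15))*i. At the order-3 pole a set g(u) = (u - a)^3*f(u) = [38/(27*(u - 11/8)**2)] / (u - a')^3.
Order-3 pole: residue = g''(a)/2; g''((-1/2) + ((1/2)*sqrt(15))*i) = (159383552/28051950375) - ((113807872/84155851125)*sqrt(15))*i, so the residue is (79691776/28051950375) - ((56903936/84155851125)*sqrt(15))*i.
At the order-2 pole 11/8 set g(u) = (u - (11/8))^2*f(u) = 38/(27*(u**2 + u + 4)**3).
Order-2 pole: residue = g'(a); g'(11/8) = -159383552/28051950375, so the residue is -159383552/28051950375.
List the singular points by increasing real part (a conjugate pair: the negative imaginary part first).


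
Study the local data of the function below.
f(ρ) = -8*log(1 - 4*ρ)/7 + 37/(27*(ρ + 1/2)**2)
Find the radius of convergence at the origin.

Denominator factor (ρ + 1/2)^2: pole of order 2 at -1/2, modulus 1/2.
Branch term (-8/7)*log(1 - ρ/(1/4)): its argument vanishes at ρ = 1/4, a logarithmic branch point, modulus 1/4.
The radius of convergence is the smallest modulus among the singular points: 1/4.

The radius of convergence is 1/4.


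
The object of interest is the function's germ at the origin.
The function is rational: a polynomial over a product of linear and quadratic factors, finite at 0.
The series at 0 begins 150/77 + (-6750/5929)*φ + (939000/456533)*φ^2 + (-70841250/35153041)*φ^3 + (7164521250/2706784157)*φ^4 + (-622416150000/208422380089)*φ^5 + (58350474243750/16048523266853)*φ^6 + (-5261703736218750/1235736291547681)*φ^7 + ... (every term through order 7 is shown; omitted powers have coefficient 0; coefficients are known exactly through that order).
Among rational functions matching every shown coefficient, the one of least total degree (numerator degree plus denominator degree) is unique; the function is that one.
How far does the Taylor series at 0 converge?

No rational of total degree below 2 reproduces all 8 coefficients; solving the [0/2] Pade equations on them gives f(φ) = -30/(11*(φ**2 - 9*φ/11 - 7/5)), whose expansion matches every shown term.
Denominator factor (φ**2 - 9*φ/11 - 7/5): discriminant 3793/605, real irrational roots 9/22 + (1/110)*sqrt(18965) and 9/22 - (1/110)*sqrt(18965); poles of order 1, moduli 9/22 + (1/110)*sqrt(18965) and -9/22 + (1/110)*sqrt(18965).
The radius of convergence is the smallest modulus among the singular points: -9/22 + (1/110)*sqrt(18965).

The radius of convergence is -9/22 + (1/110)*sqrt(18965).


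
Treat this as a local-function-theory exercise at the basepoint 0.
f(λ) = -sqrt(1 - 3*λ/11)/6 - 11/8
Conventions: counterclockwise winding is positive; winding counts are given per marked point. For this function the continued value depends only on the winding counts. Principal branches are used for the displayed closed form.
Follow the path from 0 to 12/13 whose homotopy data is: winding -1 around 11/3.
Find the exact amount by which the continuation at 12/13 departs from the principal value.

The rational part is single-valued and drops out of the difference; each branch term changes only by its own monodromy.
(-1/6)*sqrt(1 - λ/(11/3)): winding -1 is odd, the square root flips sign, contributing -2*(-1/6)*sqrt(1 - (12/13)/(11/3)) = -2*(-1/6)*sqrt(107/143) = (1/429)*sqrt(15301).
Summing the contributions at λ = 12/13 gives (1/429)*sqrt(15301).

Continued minus principal equals (1/429)*sqrt(15301).


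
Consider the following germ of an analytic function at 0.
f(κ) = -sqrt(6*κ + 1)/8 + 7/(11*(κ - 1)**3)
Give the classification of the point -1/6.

The point is an algebraic (square-root) branch point.

The term (-1/8)*sqrt(1 - κ/(-1/6)) has argument 1 - -1/6/(-1/6) = 0 at -1/6: a square-root (algebraic, two-sheeted) branch point; the remaining terms are analytic or single-valued there.


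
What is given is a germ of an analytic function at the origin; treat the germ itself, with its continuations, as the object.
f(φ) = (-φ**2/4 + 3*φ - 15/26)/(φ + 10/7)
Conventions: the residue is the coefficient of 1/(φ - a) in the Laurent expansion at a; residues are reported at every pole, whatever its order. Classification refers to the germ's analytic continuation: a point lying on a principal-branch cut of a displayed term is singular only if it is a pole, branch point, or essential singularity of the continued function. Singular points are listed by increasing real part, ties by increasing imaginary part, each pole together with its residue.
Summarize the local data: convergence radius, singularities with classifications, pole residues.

Denominator factor (φ + 10/7): pole of order 1 at -10/7, modulus 10/7.
The radius of convergence is the smallest modulus among the singular points: 10/7.
At the order-1 pole -10/7 set g(φ) = (φ - (-10/7))*f(φ) = -φ**2/4 + 3*φ - 15/26.
Simple pole: residue = g(a) at a = -10/7, which is -6845/1274.

Radius of convergence at 0: 10/7.
At -10/7: a pole of order 1; residue -6845/1274.


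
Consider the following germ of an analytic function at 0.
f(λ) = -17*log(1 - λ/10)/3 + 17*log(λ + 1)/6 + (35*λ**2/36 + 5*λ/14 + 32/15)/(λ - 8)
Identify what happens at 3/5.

Denominator factors: λ - 8 = -37/5 at λ = 3/5 — none vanishes.
Branch term log(1 - λ/(10)): argument at 3/5 is 47/50, nonzero, so 3/5 is not its branch point (a point on a principal cut is still regular for the continued germ).
Branch term log(1 - λ/(-1)): argument at 3/5 is 8/5, nonzero, so 3/5 is not its branch point (a point on a principal cut is still regular for the continued germ).
So the germ continues analytically to 3/5.

The point is a regular point.


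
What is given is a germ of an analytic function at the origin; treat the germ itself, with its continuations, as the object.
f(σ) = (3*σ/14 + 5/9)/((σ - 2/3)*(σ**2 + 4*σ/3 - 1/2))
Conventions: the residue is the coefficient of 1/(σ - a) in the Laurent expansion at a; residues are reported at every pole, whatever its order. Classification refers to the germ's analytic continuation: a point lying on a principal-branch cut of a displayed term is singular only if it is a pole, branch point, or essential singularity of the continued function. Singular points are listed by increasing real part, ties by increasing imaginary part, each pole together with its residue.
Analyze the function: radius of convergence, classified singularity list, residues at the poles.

Radius of convergence at 0: -2/3 + (1/6)*sqrt(34).
At -2/3 - (1/6)*sqrt(34): a pole of order 1; residue -44/105 + (569/7140)*sqrt(34).
At -2/3 + (1/6)*sqrt(34): a pole of order 1; residue -44/105 - (569/7140)*sqrt(34).
At 2/3: a pole of order 1; residue 88/105.

Denominator factor (σ - 2/3): pole of order 1 at 2/3, modulus 2/3.
Denominator factor (σ**2 + 4*σ/3 - 1/2): discriminant 34/9, real irrational roots -2/3 + (1/6)*sqrt(34) and -2/3 - (1/6)*sqrt(34); poles of order 1, moduli -2/3 + (1/6)*sqrt(34) and 2/3 + (1/6)*sqrt(34).
The radius of convergence is the smallest modulus among the singular points: -2/3 + (1/6)*sqrt(34).
The factor σ**2 + 4*σ/3 - 1/2 splits as (σ - a)(σ - a') with a = -2/3 - (1/6)*sqrt(34), a' = -2/3 + (1/6)*sqrt(34). At the order-1 pole a set g(σ) = (σ - a)*f(σ) = [(3*σ/14 + 5/9)/(σ - 2/3)] / (σ - a').
Simple pole: residue = g(a) at a = -2/3 - (1/6)*sqrt(34), which is -44/105 + (569/7140)*sqrt(34).
The factor σ**2 + 4*σ/3 - 1/2 splits as (σ - a)(σ - a') with a = -2/3 + (1/6)*sqrt(34), a' = -2/3 - (1/6)*sqrt(34). At the order-1 pole a set g(σ) = (σ - a)*f(σ) = [(3*σ/14 + 5/9)/(σ - 2/3)] / (σ - a').
Simple pole: residue = g(a) at a = -2/3 + (1/6)*sqrt(34), which is -44/105 - (569/7140)*sqrt(34).
At the order-1 pole 2/3 set g(σ) = (σ - (2/3))*f(σ) = (3*σ/14 + 5/9)/(σ**2 + 4*σ/3 - 1/2).
Simple pole: residue = g(a) at a = 2/3, which is 88/105.
List the singular points by increasing real part (a conjugate pair: the negative imaginary part first).


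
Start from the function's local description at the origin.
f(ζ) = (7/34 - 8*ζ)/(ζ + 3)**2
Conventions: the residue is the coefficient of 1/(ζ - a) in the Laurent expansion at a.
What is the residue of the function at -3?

At the order-2 pole -3 set g(ζ) = (ζ - (-3))^2*f(ζ) = 7/34 - 8*ζ.
Order-2 pole: residue = g'(a); g'(-3) = -8, so the residue is -8.

The residue is -8.


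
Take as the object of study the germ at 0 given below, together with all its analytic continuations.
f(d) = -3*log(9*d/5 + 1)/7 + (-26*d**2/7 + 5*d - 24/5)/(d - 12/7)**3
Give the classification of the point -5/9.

The point is a logarithmic branch point.

The term (-3/7)*log(1 - d/(-5/9)) has argument 1 - -5/9/(-5/9) = 0 at -5/9: a logarithmic (infinitely-sheeted) branch point; the remaining terms are analytic or single-valued there.


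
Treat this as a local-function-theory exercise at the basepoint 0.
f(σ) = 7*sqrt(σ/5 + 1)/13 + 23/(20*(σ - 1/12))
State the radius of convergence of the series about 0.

Denominator factor (σ - 1/12): pole of order 1 at 1/12, modulus 1/12.
Branch term (7/13)*sqrt(1 - σ/(-5)): its argument vanishes at σ = -5, a square-root branch point, modulus 5.
The radius of convergence is the smallest modulus among the singular points: 1/12.

The radius of convergence is 1/12.


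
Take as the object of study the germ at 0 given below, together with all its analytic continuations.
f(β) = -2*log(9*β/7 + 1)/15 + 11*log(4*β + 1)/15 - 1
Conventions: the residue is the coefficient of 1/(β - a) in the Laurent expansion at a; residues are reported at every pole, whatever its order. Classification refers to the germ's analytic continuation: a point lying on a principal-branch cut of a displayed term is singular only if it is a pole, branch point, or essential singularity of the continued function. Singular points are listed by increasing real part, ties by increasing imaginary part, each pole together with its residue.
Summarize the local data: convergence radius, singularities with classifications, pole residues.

Branch term (-2/15)*log(1 - β/(-7/9)): its argument vanishes at β = -7/9, a logarithmic branch point, modulus 7/9.
Branch term (11/15)*log(1 - β/(-1/4)): its argument vanishes at β = -1/4, a logarithmic branch point, modulus 1/4.
The radius of convergence is the smallest modulus among the singular points: 1/4.
List the singular points by increasing real part (a conjugate pair: the negative imaginary part first).

Radius of convergence at 0: 1/4.
At -7/9: a logarithmic branch point.
At -1/4: a logarithmic branch point.


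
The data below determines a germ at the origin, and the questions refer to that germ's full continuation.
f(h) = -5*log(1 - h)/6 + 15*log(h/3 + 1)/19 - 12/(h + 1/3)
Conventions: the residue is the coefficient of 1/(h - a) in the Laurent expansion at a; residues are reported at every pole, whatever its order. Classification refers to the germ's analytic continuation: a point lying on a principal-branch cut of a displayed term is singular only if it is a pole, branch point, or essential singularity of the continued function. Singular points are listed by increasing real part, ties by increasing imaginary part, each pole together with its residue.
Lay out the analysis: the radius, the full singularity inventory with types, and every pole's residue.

Denominator factor (h + 1/3): pole of order 1 at -1/3, modulus 1/3.
Branch term (-5/6)*log(1 - h/(1)): its argument vanishes at h = 1, a logarithmic branch point, modulus 1.
Branch term (15/19)*log(1 - h/(-3)): its argument vanishes at h = -3, a logarithmic branch point, modulus 3.
The radius of convergence is the smallest modulus among the singular points: 1/3.
The branch terms are analytic at -1/3 and contribute nothing to the residue; only the rational part matters.
At the order-1 pole -1/3 set g(h) = (h - (-1/3))*(rational part) = -12.
Simple pole: residue = g(a) at a = -1/3, which is -12.
List the singular points by increasing real part (a conjugate pair: the negative imaginary part first).

Radius of convergence at 0: 1/3.
At -3: a logarithmic branch point.
At -1/3: a pole of order 1; residue -12.
At 1: a logarithmic branch point.


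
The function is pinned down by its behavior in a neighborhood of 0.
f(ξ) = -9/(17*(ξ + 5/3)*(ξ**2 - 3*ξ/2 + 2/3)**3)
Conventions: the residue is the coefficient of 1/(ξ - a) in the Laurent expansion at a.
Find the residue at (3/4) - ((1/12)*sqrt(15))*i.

The residue is (26244/20825731) - ((7932695148/2603216375)*sqrt(15))*i.

The factor ξ**2 - 3*ξ/2 + 2/3 splits as (ξ - a)(ξ - a') with a = (3/4) - ((1/12)*sqrt(15))*i, a' = (3/4) + ((1/12)*sqrt(15))*i. At the order-3 pole a set g(ξ) = (ξ - a)^3*f(ξ) = [-9/(17*(ξ + 5/3))] / (ξ - a')^3.
Order-3 pole: residue = g''(a)/2; g''((3/4) - ((1/12)*sqrt(15))*i) = (52488/20825731) - ((15865390296/2603216375)*sqrt(15))*i, so the residue is (26244/20825731) - ((7932695148/2603216375)*sqrt(15))*i.


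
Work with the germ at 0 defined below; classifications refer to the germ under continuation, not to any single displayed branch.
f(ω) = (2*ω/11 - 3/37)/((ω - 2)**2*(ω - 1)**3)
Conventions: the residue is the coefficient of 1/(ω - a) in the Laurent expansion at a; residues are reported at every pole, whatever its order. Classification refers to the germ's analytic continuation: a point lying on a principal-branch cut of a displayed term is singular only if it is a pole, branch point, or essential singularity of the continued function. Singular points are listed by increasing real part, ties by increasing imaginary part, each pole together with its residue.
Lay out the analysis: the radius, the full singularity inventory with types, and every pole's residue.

Radius of convergence at 0: 1.
At 1: a pole of order 3; residue 271/407.
At 2: a pole of order 2; residue -271/407.

Denominator factor (ω - 2)^2: pole of order 2 at 2, modulus 2.
Denominator factor (ω - 1)^3: pole of order 3 at 1, modulus 1.
The radius of convergence is the smallest modulus among the singular points: 1.
At the order-3 pole 1 set g(ω) = (ω - (1))^3*f(ω) = (2*ω/11 - 3/37)/(ω - 2)**2.
Order-3 pole: residue = g''(a)/2; g''(1) = 542/407, so the residue is 271/407.
At the order-2 pole 2 set g(ω) = (ω - (2))^2*f(ω) = (2*ω/11 - 3/37)/(ω - 1)**3.
Order-2 pole: residue = g'(a); g'(2) = -271/407, so the residue is -271/407.
List the singular points by increasing real part (a conjugate pair: the negative imaginary part first).


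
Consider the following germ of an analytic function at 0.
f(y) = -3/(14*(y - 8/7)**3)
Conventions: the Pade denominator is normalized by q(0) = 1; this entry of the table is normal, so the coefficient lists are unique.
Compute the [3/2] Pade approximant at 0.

The Pade approximant has numerator coefficients [147/1024, 3087/40960, 21609/655360, 50421/5242880]; denominator coefficients [1, -21/10, 147/128].

Taylor coefficients needed (expand at 0): a_0 = 147/1024, a_1 = 3087/8192, a_2 = 21609/32768, a_3 = 252105/262144, a_4 = 5294205/4194304, a_5 = 51883209/33554432.
Write the denominator as Q(y) = 1 + q1*y + q2*y^2. Requiring Q*f - P = O(y^6) with deg P <= 3 kills the coefficients of y^4..y^5 in Q*f:
  y^4: a_4 + q1*a_3 + q2*a_2 = 0, i.e. 5294205/4194304 + (252105/262144)*q1 + (21609/32768)*q2 = 0.
  y^5: a_5 + q1*a_4 + q2*a_3 = 0, i.e. 51883209/33554432 + (5294205/4194304)*q1 + (252105/262144)*q2 = 0.
Solving this linear system: q1 = -21/10, q2 = 147/128.
The numerator is Q*f truncated at degree 3: P0 = a_0 = 147/1024; P1 = a_1 + q1*a_0 = 3087/40960; P2 = a_2 + q1*a_1 + q2*a_0 = 21609/655360; P3 = a_3 + q1*a_2 + q2*a_1 = 50421/5242880.


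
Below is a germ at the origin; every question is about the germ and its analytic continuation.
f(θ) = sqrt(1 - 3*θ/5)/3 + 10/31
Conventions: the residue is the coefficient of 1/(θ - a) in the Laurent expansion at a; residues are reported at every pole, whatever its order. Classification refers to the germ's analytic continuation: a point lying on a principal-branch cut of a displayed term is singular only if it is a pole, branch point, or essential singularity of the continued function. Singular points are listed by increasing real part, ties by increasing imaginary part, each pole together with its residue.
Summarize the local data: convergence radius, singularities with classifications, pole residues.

Branch term (1/3)*sqrt(1 - θ/(5/3)): its argument vanishes at θ = 5/3, a square-root branch point, modulus 5/3.
The radius of convergence is the smallest modulus among the singular points: 5/3.

Radius of convergence at 0: 5/3.
At 5/3: an algebraic (square-root) branch point.


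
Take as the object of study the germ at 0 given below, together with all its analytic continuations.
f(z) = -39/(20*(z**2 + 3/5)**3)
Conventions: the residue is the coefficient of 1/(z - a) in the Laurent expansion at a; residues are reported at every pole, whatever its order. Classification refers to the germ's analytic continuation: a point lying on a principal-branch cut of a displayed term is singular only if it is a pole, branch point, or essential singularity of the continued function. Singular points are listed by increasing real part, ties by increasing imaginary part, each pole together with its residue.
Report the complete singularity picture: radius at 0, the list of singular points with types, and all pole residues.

Denominator factor (z**2 + 3/5)^3: discriminant -12/5, complex-conjugate roots ((1/5)*sqrt(15))*i and -((1/5)*sqrt(15))*i; poles of order 3, moduli (1/5)*sqrt(15) and (1/5)*sqrt(15).
The radius of convergence is the smallest modulus among the singular points: (1/5)*sqrt(15).
The factor z**2 + 3/5 splits as (z - a)(z - a') with a = -((1/5)*sqrt(15))*i, a' = ((1/5)*sqrt(15))*i. At the order-3 pole a set g(z) = (z - a)^3*f(z) = [-39/20] / (z - a')^3.
Order-3 pole: residue = g''(a)/2; g''(-((1/5)*sqrt(15))*i) = -((65/96)*sqrt(15))*i, so the residue is -((65/192)*sqrt(15))*i.
The factor z**2 + 3/5 splits as (z - a)(z - a') with a = ((1/5)*sqrt(15))*i, a' = -((1/5)*sqrt(15))*i. At the order-3 pole a set g(z) = (z - a)^3*f(z) = [-39/20] / (z - a')^3.
Order-3 pole: residue = g''(a)/2; g''(((1/5)*sqrt(15))*i) = ((65/96)*sqrt(15))*i, so the residue is ((65/192)*sqrt(15))*i.
List the singular points by increasing real part (a conjugate pair: the negative imaginary part first).

Radius of convergence at 0: (1/5)*sqrt(15).
At -((1/5)*sqrt(15))*i: a pole of order 3; residue -((65/192)*sqrt(15))*i.
At ((1/5)*sqrt(15))*i: a pole of order 3; residue ((65/192)*sqrt(15))*i.


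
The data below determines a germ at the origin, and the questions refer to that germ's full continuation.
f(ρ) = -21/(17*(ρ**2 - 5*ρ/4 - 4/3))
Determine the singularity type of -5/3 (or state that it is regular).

Denominator factors: ρ**2 - 5*ρ/4 - 4/3 = 127/36 at ρ = -5/3 — none vanishes.
So the germ continues analytically to -5/3.

The point is a regular point.


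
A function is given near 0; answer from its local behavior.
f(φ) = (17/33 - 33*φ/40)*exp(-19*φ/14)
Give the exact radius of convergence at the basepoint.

The radius of convergence is infinite.

The factor exp(-19*φ/14) is entire and contributes no finite singular point.
The polynomial part has no poles.
No finite singular points: the Taylor series at 0 converges everywhere.


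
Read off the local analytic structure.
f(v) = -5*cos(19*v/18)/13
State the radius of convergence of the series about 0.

The factor cos(19*v/18) is entire and contributes no finite singular point.
The polynomial part has no poles.
No finite singular points: the Taylor series at 0 converges everywhere.

The radius of convergence is infinite.


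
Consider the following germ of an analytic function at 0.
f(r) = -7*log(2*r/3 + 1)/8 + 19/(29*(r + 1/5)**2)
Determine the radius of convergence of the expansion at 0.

The radius of convergence is 1/5.

Denominator factor (r + 1/5)^2: pole of order 2 at -1/5, modulus 1/5.
Branch term (-7/8)*log(1 - r/(-3/2)): its argument vanishes at r = -3/2, a logarithmic branch point, modulus 3/2.
The radius of convergence is the smallest modulus among the singular points: 1/5.


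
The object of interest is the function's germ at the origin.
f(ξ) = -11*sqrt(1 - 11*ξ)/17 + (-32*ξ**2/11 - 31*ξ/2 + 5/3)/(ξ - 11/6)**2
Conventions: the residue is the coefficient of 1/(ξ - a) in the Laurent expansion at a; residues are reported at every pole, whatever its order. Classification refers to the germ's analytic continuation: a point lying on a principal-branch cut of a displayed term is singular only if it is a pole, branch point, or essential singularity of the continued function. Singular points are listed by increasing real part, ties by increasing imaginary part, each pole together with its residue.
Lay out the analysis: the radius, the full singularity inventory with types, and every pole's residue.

Radius of convergence at 0: 1/11.
At 1/11: an algebraic (square-root) branch point.
At 11/6: a pole of order 2; residue -157/6.

Denominator factor (ξ - 11/6)^2: pole of order 2 at 11/6, modulus 11/6.
Branch term (-11/17)*sqrt(1 - ξ/(1/11)): its argument vanishes at ξ = 1/11, a square-root branch point, modulus 1/11.
The radius of convergence is the smallest modulus among the singular points: 1/11.
The branch term is analytic at 11/6 and contributes nothing to the residue; only the rational part matters.
At the order-2 pole 11/6 set g(ξ) = (ξ - (11/6))^2*(rational part) = -32*ξ**2/11 - 31*ξ/2 + 5/3.
Order-2 pole: residue = g'(a); g'(11/6) = -157/6, so the residue is -157/6.
List the singular points by increasing real part (a conjugate pair: the negative imaginary part first).


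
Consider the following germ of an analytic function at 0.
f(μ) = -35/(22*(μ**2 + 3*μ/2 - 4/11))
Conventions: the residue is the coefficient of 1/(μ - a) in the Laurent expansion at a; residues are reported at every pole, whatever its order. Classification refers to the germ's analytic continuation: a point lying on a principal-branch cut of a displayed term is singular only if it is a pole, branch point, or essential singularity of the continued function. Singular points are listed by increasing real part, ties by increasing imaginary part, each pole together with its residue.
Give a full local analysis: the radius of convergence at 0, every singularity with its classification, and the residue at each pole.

Denominator factor (μ**2 + 3*μ/2 - 4/11): discriminant 163/44, real irrational roots -3/4 + (1/44)*sqrt(1793) and -3/4 - (1/44)*sqrt(1793); poles of order 1, moduli -3/4 + (1/44)*sqrt(1793) and 3/4 + (1/44)*sqrt(1793).
The radius of convergence is the smallest modulus among the singular points: -3/4 + (1/44)*sqrt(1793).
The factor μ**2 + 3*μ/2 - 4/11 splits as (μ - a)(μ - a') with a = -3/4 - (1/44)*sqrt(1793), a' = -3/4 + (1/44)*sqrt(1793). At the order-1 pole a set g(μ) = (μ - a)*f(μ) = [-35/22] / (μ - a').
Simple pole: residue = g(a) at a = -3/4 - (1/44)*sqrt(1793), which is (35/1793)*sqrt(1793).
The factor μ**2 + 3*μ/2 - 4/11 splits as (μ - a)(μ - a') with a = -3/4 + (1/44)*sqrt(1793), a' = -3/4 - (1/44)*sqrt(1793). At the order-1 pole a set g(μ) = (μ - a)*f(μ) = [-35/22] / (μ - a').
Simple pole: residue = g(a) at a = -3/4 + (1/44)*sqrt(1793), which is -(35/1793)*sqrt(1793).
List the singular points by increasing real part (a conjugate pair: the negative imaginary part first).

Radius of convergence at 0: -3/4 + (1/44)*sqrt(1793).
At -3/4 - (1/44)*sqrt(1793): a pole of order 1; residue (35/1793)*sqrt(1793).
At -3/4 + (1/44)*sqrt(1793): a pole of order 1; residue -(35/1793)*sqrt(1793).


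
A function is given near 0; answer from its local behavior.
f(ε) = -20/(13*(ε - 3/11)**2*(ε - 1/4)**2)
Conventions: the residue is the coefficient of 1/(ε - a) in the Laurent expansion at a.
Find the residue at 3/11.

The residue is 3407360/13.

At the order-2 pole 3/11 set g(ε) = (ε - (3/11))^2*f(ε) = -20/(13*(ε - 1/4)**2).
Order-2 pole: residue = g'(a); g'(3/11) = 3407360/13, so the residue is 3407360/13.


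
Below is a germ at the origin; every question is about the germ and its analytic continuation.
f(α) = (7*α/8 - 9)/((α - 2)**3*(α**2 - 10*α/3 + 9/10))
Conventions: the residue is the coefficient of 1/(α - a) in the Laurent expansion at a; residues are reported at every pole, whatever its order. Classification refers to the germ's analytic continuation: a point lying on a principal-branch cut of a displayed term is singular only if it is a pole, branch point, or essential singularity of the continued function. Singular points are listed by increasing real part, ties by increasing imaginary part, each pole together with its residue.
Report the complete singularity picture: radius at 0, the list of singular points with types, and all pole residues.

Denominator factor (α**2 - 10*α/3 + 9/10): discriminant 338/45, real irrational roots 5/3 + (13/30)*sqrt(10) and 5/3 - (13/30)*sqrt(10); poles of order 1, moduli 5/3 + (13/30)*sqrt(10) and 5/3 - (13/30)*sqrt(10).
Denominator factor (α - 2)^3: pole of order 3 at 2, modulus 2.
The radius of convergence is the smallest modulus among the singular points: 5/3 - (13/30)*sqrt(10).
The factor α**2 - 10*α/3 + 9/10 splits as (α - a)(α - a') with a = 5/3 - (13/30)*sqrt(10), a' = 5/3 + (13/30)*sqrt(10). At the order-1 pole a set g(α) = (α - a)*f(α) = [(7*α/8 - 9)/(α - 2)**3] / (α - a').
Simple pole: residue = g(a) at a = 5/3 - (13/30)*sqrt(10), which is -202500/148877 + (3501765/15483208)*sqrt(10).
At the order-3 pole 2 set g(α) = (α - (2))^3*f(α) = (7*α/8 - 9)/(α**2 - 10*α/3 + 9/10).
Order-3 pole: residue = g''(a)/2; g''(2) = 810000/148877, so the residue is 405000/148877.
The factor α**2 - 10*α/3 + 9/10 splits as (α - a)(α - a') with a = 5/3 + (13/30)*sqrt(10), a' = 5/3 - (13/30)*sqrt(10). At the order-1 pole a set g(α) = (α - a)*f(α) = [(7*α/8 - 9)/(α - 2)**3] / (α - a').
Simple pole: residue = g(a) at a = 5/3 + (13/30)*sqrt(10), which is -202500/148877 - (3501765/15483208)*sqrt(10).
List the singular points by increasing real part (a conjugate pair: the negative imaginary part first).

Radius of convergence at 0: 5/3 - (13/30)*sqrt(10).
At 5/3 - (13/30)*sqrt(10): a pole of order 1; residue -202500/148877 + (3501765/15483208)*sqrt(10).
At 2: a pole of order 3; residue 405000/148877.
At 5/3 + (13/30)*sqrt(10): a pole of order 1; residue -202500/148877 - (3501765/15483208)*sqrt(10).


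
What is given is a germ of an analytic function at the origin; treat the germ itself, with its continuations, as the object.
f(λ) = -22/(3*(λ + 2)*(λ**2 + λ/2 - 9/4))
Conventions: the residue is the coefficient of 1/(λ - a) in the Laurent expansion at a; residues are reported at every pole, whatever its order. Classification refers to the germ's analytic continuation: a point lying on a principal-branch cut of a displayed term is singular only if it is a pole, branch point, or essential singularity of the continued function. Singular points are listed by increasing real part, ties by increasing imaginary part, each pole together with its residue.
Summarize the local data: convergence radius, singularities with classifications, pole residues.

Radius of convergence at 0: -1/4 + (1/4)*sqrt(37).
At -2: a pole of order 1; residue -88/9.
At -1/4 - (1/4)*sqrt(37): a pole of order 1; residue 44/9 + (308/333)*sqrt(37).
At -1/4 + (1/4)*sqrt(37): a pole of order 1; residue 44/9 - (308/333)*sqrt(37).

Denominator factor (λ**2 + λ/2 - 9/4): discriminant 37/4, real irrational roots -1/4 + (1/4)*sqrt(37) and -1/4 - (1/4)*sqrt(37); poles of order 1, moduli -1/4 + (1/4)*sqrt(37) and 1/4 + (1/4)*sqrt(37).
Denominator factor (λ + 2): pole of order 1 at -2, modulus 2.
The radius of convergence is the smallest modulus among the singular points: -1/4 + (1/4)*sqrt(37).
At the order-1 pole -2 set g(λ) = (λ - (-2))*f(λ) = -22/(3*(λ**2 + λ/2 - 9/4)).
Simple pole: residue = g(a) at a = -2, which is -88/9.
The factor λ**2 + λ/2 - 9/4 splits as (λ - a)(λ - a') with a = -1/4 - (1/4)*sqrt(37), a' = -1/4 + (1/4)*sqrt(37). At the order-1 pole a set g(λ) = (λ - a)*f(λ) = [-22/(3*(λ + 2))] / (λ - a').
Simple pole: residue = g(a) at a = -1/4 - (1/4)*sqrt(37), which is 44/9 + (308/333)*sqrt(37).
The factor λ**2 + λ/2 - 9/4 splits as (λ - a)(λ - a') with a = -1/4 + (1/4)*sqrt(37), a' = -1/4 - (1/4)*sqrt(37). At the order-1 pole a set g(λ) = (λ - a)*f(λ) = [-22/(3*(λ + 2))] / (λ - a').
Simple pole: residue = g(a) at a = -1/4 + (1/4)*sqrt(37), which is 44/9 - (308/333)*sqrt(37).
List the singular points by increasing real part (a conjugate pair: the negative imaginary part first).
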